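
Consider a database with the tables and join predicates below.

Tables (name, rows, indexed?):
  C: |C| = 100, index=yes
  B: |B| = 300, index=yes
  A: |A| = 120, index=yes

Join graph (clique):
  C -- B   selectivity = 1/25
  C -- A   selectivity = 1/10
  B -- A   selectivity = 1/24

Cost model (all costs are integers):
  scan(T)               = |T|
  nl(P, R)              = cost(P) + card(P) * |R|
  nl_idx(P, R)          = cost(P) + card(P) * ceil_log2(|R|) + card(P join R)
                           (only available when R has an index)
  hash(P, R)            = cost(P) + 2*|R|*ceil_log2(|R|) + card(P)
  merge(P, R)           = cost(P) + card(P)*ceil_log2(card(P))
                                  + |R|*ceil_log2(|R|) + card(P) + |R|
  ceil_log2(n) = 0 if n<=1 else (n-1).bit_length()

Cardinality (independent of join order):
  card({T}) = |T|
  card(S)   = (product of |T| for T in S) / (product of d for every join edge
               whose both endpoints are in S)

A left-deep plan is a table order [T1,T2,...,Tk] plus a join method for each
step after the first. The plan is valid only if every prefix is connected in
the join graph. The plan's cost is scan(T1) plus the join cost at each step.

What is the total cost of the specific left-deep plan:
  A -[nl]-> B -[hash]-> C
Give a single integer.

step 1: scan A: cost=120, card=120
step 2: join B via nl
    card(P join B) = 120*300/(24) = 1500
    cost = 120 + 120*300 = 36120
step 3: join C via hash
    card(P join C) = 1500*100/(25*10) = 600
    cost = 36120 + 2*100*7 + 1500 = 39020

39020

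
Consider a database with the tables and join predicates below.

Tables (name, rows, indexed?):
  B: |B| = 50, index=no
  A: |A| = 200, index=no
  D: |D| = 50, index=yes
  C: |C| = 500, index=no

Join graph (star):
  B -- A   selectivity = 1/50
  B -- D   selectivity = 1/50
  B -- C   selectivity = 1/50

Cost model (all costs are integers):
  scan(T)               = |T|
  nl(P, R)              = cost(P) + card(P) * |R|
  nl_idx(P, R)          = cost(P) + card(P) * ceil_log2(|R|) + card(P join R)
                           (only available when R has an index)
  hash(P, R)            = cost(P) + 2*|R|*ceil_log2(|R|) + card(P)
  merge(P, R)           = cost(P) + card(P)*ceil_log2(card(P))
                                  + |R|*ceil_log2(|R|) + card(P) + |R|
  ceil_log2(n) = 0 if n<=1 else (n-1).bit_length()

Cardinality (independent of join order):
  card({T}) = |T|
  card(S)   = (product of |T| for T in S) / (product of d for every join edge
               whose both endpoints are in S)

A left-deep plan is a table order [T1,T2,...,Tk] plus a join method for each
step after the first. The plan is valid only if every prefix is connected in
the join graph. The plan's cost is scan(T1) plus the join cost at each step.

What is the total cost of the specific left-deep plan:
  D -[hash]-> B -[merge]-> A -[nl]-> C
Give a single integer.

102850

step 1: scan D: cost=50, card=50
step 2: join B via hash
    card(P join B) = 50*50/(50) = 50
    cost = 50 + 2*50*6 + 50 = 700
step 3: join A via merge
    card(P join A) = 50*200/(50) = 200
    cost = 700 + 50*6 + 200*8 + 50 + 200 = 2850
step 4: join C via nl
    card(P join C) = 200*500/(50) = 2000
    cost = 2850 + 200*500 = 102850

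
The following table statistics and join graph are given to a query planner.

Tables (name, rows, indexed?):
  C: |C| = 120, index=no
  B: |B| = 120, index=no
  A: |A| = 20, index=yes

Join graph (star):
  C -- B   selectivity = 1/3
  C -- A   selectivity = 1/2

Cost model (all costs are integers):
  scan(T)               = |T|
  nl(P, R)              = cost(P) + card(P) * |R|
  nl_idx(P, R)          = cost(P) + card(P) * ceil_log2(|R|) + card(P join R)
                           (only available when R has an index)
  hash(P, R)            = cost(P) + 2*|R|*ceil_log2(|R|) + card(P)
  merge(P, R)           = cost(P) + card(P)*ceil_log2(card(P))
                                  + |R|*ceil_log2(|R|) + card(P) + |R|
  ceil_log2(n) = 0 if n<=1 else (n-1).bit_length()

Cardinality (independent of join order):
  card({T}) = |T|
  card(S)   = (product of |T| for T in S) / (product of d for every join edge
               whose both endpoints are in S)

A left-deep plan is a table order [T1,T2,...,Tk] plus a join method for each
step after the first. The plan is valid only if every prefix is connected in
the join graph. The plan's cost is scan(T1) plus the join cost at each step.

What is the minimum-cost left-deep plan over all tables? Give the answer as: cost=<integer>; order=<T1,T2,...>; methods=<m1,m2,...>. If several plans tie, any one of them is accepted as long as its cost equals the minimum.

cost=3320; order=C,A,B; methods=hash,hash

Selinger DP (subsets sized 1..n):
  {C}: scan cost=120, card=120
  {B}: scan cost=120, card=120
  {A}: scan cost=20, card=20
  {BC}: card=4800; try (C,hash)→1920, (B,hash)→1920, (C,merge)→2040, (B,merge)→2040, (C,nl)→14520, (B,nl)→14520; best=1920 via (C,hash)
  {AC}: card=1200; try (A,hash)→440, (C,merge)→1100, (A,merge)→1200, (C,hash)→1720, (A,nl_idx)→1920, (C,nl)→2420 …(+1); best=440 via (A,hash)
  {ABC}: card=48000; try (B,hash)→3320, (A,hash)→6920, (B,merge)→15800, (A,merge)→69240, (A,nl_idx)→73920, (A,nl)→97920 …(+1); best=3320 via (B,hash)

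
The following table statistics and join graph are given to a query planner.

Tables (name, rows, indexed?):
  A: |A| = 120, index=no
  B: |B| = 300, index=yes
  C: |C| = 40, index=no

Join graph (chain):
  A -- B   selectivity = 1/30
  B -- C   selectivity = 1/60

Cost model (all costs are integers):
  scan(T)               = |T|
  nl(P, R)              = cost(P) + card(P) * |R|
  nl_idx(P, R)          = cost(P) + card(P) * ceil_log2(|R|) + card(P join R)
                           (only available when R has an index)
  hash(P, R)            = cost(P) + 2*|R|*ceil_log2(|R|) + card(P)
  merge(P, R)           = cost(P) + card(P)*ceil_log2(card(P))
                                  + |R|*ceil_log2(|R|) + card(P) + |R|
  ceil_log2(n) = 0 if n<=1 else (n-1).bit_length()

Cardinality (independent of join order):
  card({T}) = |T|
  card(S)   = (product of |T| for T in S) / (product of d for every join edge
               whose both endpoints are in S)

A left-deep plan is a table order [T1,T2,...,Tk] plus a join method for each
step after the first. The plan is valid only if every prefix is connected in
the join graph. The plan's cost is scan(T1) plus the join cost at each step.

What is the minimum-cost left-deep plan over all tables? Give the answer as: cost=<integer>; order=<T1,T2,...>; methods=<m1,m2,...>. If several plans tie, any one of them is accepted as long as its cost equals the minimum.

cost=2480; order=C,B,A; methods=nl_idx,hash

Selinger DP (subsets sized 1..n):
  {A}: scan cost=120, card=120
  {B}: scan cost=300, card=300
  {C}: scan cost=40, card=40
  {AB}: card=1200; try (A,hash)→2280, (B,nl_idx)→2400, (B,merge)→4080, (A,merge)→4260, (B,hash)→5640, (B,nl)→36120 …(+1); best=2280 via (A,hash)
  {BC}: card=200; try (B,nl_idx)→600, (C,hash)→1080, (B,merge)→3320, (C,merge)→3580, (B,hash)→5480, (B,nl)→12040 …(+1); best=600 via (B,nl_idx)
  {ABC}: card=800; try (A,hash)→2480, (A,merge)→3360, (C,hash)→3960, (C,merge)→16960, (A,nl)→24600, (C,nl)→50280; best=2480 via (A,hash)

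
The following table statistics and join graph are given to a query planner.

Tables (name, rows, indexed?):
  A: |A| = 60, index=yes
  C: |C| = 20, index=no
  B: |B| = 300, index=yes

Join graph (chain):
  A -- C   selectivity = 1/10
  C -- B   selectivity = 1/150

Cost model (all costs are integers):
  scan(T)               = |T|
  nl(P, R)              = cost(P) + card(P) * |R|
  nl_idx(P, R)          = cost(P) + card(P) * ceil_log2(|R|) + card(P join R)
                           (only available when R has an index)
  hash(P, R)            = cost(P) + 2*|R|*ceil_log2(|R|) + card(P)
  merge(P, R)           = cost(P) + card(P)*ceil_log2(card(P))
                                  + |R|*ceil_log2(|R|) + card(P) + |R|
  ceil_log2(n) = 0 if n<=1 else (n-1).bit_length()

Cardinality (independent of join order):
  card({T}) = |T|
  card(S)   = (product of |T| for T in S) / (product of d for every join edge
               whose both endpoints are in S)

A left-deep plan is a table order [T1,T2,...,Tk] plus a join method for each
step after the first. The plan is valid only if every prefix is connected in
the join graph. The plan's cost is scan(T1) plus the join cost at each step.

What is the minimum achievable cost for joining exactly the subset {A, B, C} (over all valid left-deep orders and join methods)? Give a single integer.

720

Selinger DP over subsets of {A,B,C}:
  {A}: scan cost=60, card=60
  {C}: scan cost=20, card=20
  {B}: scan cost=300, card=300
  {AC}: card=120; try (A,nl_idx)→260, (C,hash)→320, (A,merge)→560, (C,merge)→600, (A,hash)→760, (A,nl)→1220 …(+1); best=260 via (A,nl_idx)
  {BC}: card=40; try (B,nl_idx)→240, (C,hash)→800, (B,merge)→3140, (C,merge)→3420, (B,hash)→5440, (B,nl)→6020 …(+1); best=240 via (B,nl_idx)
  {ABC}: card=240; try (A,nl_idx)→720, (A,merge)→940, (A,hash)→1000, (B,nl_idx)→1580, (A,nl)→2640, (B,merge)→4220 …(+2); best=720 via (A,nl_idx)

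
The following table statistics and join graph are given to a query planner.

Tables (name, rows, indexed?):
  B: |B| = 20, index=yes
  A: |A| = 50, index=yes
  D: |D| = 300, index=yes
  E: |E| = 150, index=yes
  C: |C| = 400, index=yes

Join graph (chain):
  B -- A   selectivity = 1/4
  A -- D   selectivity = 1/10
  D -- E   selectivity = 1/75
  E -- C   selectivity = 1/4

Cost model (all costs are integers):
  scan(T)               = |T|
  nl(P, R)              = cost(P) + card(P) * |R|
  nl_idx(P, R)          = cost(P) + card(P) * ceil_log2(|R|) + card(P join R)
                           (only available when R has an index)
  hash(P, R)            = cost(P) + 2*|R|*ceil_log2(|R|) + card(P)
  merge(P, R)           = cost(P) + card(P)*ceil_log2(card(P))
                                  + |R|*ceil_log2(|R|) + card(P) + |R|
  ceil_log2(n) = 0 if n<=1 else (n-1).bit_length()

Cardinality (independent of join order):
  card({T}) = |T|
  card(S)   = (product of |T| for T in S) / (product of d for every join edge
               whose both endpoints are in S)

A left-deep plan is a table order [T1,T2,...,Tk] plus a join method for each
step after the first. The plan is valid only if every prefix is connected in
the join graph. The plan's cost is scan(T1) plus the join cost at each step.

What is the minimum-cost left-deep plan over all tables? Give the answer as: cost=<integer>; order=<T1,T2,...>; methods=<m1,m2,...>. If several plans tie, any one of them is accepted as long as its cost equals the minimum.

cost=28700; order=E,D,A,B,C; methods=nl_idx,hash,hash,hash

Selinger DP (subsets sized 1..n):
  {B}: scan cost=20, card=20
  {A}: scan cost=50, card=50
  {D}: scan cost=300, card=300
  {E}: scan cost=150, card=150
  {C}: scan cost=400, card=400
  {AB}: card=250; try (B,hash)→300, (A,nl_idx)→390, (A,merge)→490, (B,merge)→520, (B,nl_idx)→550, (A,hash)→640 …(+2); best=300 via (B,hash)
  {AD}: card=1500; try (A,hash)→1200, (D,nl_idx)→2000, (D,merge)→3400, (A,nl_idx)→3600, (A,merge)→3650, (D,hash)→5500 …(+2); best=1200 via (A,hash)
  {DE}: card=600; try (D,nl_idx)→2100, (E,hash)→3000, (E,nl_idx)→3300, (D,merge)→4500, (E,merge)→4650, (D,hash)→5700 …(+2); best=2100 via (D,nl_idx)
  {CE}: card=15000; try (E,hash)→3200, (C,merge)→5500, (E,merge)→5750, (C,hash)→7500, (C,nl_idx)→16500, (E,nl_idx)→18600 …(+2); best=3200 via (E,hash)
  {ABD}: card=7500; try (B,hash)→2900, (D,merge)→5550, (D,hash)→5950, (D,nl_idx)→10050, (B,nl_idx)→16200, (B,merge)→19320 …(+2); best=2900 via (B,hash)
  {ADE}: card=3000; try (A,hash)→3300, (E,hash)→5100, (A,nl_idx)→8700, (A,merge)→9050, (E,nl_idx)→16200, (E,merge)→20550 …(+2); best=3300 via (A,hash)
  {CDE}: card=60000; try (C,hash)→9900, (C,merge)→12700, (D,hash)→23600, (C,nl_idx)→67500, (D,nl_idx)→198200, (D,merge)→231200 …(+2); best=9900 via (C,hash)
  {ABDE}: card=15000; try (B,hash)→6500, (E,hash)→12800, (B,nl_idx)→33300, (B,merge)→42420, (B,nl)→63300, (E,nl_idx)→77900 …(+2); best=6500 via (B,hash)
  {ACDE}: card=300000; try (C,hash)→13500, (C,merge)→46300, (A,hash)→70500, (C,nl_idx)→330300, (A,nl_idx)→669900, (A,merge)→1030250 …(+2); best=13500 via (C,hash)
  {ABCDE}: card=1500000; try (C,hash)→28700, (C,merge)→235500, (B,hash)→313700, (C,nl_idx)→1641500, (B,nl_idx)→3013500, (C,nl)→6006500 …(+2); best=28700 via (C,hash)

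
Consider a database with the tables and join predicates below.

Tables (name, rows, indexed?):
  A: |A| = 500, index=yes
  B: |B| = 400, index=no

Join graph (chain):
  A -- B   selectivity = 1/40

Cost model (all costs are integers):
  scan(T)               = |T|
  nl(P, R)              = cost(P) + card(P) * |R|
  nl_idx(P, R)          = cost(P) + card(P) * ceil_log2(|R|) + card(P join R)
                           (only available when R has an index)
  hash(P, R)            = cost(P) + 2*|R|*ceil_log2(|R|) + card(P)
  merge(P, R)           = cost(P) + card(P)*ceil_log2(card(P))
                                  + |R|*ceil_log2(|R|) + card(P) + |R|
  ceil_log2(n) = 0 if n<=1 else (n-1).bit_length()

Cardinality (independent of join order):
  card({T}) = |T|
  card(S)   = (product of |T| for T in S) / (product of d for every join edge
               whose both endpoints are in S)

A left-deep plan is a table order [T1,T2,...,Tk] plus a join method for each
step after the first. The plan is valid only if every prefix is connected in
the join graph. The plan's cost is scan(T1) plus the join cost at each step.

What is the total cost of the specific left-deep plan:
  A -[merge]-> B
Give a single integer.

9500

step 1: scan A: cost=500, card=500
step 2: join B via merge
    card(P join B) = 500*400/(40) = 5000
    cost = 500 + 500*9 + 400*9 + 500 + 400 = 9500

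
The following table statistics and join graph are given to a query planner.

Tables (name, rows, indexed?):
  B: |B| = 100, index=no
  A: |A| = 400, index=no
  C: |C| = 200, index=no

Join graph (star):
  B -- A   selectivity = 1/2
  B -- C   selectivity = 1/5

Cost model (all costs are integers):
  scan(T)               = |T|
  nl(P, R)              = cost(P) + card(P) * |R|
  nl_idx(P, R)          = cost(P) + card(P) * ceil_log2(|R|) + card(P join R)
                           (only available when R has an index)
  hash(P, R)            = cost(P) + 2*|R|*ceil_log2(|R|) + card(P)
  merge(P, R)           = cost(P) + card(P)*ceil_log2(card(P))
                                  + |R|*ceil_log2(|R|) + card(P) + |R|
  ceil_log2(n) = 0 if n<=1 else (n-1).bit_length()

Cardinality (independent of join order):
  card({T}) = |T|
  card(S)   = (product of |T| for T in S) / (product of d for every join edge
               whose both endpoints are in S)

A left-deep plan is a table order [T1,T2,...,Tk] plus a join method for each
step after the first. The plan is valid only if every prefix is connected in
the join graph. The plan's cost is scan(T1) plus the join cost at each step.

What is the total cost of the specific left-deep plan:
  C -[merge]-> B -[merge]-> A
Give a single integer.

step 1: scan C: cost=200, card=200
step 2: join B via merge
    card(P join B) = 200*100/(5) = 4000
    cost = 200 + 200*8 + 100*7 + 200 + 100 = 2800
step 3: join A via merge
    card(P join A) = 4000*400/(2) = 800000
    cost = 2800 + 4000*12 + 400*9 + 4000 + 400 = 58800

58800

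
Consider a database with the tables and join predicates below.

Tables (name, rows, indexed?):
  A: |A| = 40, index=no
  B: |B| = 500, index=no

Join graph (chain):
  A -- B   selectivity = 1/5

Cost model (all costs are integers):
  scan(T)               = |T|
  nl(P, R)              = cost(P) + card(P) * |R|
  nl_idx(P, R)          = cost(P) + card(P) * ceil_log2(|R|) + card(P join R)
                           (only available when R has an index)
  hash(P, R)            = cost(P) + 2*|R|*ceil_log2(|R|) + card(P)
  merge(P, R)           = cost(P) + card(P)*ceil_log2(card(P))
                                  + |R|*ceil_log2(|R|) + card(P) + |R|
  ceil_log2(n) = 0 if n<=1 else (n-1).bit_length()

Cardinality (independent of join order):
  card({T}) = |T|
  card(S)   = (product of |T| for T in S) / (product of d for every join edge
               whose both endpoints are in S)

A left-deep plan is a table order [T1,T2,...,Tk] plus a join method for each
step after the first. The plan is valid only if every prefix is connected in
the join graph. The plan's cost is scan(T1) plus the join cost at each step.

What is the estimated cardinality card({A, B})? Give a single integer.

4000

Tables in S: A(40), B(500)
Edges inside S: A-B(d=5)
numerator = 40 * 500 = 20000
denominator = 5 = 5
card(S) = 20000 / 5 = 4000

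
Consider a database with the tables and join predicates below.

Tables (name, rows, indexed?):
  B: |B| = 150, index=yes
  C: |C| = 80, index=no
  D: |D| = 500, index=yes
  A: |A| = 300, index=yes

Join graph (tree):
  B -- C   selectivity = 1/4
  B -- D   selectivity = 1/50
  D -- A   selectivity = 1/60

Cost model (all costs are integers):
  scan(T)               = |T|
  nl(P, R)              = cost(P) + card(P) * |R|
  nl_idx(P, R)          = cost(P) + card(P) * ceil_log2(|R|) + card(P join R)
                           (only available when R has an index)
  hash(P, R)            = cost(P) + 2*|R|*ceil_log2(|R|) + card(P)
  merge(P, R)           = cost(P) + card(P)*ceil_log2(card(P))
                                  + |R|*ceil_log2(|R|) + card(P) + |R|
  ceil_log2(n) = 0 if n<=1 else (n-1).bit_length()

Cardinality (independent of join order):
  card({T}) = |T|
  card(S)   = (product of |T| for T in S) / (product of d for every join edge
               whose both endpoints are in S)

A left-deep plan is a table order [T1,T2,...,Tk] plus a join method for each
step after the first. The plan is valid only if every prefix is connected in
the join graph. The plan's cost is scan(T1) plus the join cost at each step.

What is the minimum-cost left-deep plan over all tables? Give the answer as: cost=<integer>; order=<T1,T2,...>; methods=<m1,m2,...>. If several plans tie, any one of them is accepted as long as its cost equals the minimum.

cost=18520; order=B,D,A,C; methods=nl_idx,hash,hash

Selinger DP (subsets sized 1..n):
  {B}: scan cost=150, card=150
  {C}: scan cost=80, card=80
  {D}: scan cost=500, card=500
  {A}: scan cost=300, card=300
  {BC}: card=3000; try (C,hash)→1420, (B,merge)→2070, (C,merge)→2140, (B,hash)→2560, (B,nl_idx)→3720, (B,nl)→12080 …(+1); best=1420 via (C,hash)
  {BD}: card=1500; try (D,nl_idx)→3000, (B,hash)→3400, (B,nl_idx)→6000, (D,merge)→6500, (B,merge)→6850, (D,hash)→9300 …(+2); best=3000 via (D,nl_idx)
  {AD}: card=2500; try (D,nl_idx)→5500, (A,hash)→6400, (A,nl_idx)→7500, (D,merge)→8300, (A,merge)→8500, (D,hash)→9600 …(+2); best=5500 via (D,nl_idx)
  {BCD}: card=30000; try (C,hash)→5620, (D,hash)→13420, (C,merge)→21640, (D,merge)→45420, (D,nl_idx)→58420, (C,nl)→123000 …(+1); best=5620 via (C,hash)
  {ABD}: card=7500; try (A,hash)→9900, (B,hash)→10400, (A,merge)→24000, (A,nl_idx)→24000, (B,nl_idx)→33000, (B,merge)→39350 …(+2); best=9900 via (A,hash)
  {ABCD}: card=150000; try (C,hash)→18520, (A,hash)→41020, (C,merge)→115540, (A,nl_idx)→425620, (A,merge)→488620, (C,nl)→609900 …(+1); best=18520 via (C,hash)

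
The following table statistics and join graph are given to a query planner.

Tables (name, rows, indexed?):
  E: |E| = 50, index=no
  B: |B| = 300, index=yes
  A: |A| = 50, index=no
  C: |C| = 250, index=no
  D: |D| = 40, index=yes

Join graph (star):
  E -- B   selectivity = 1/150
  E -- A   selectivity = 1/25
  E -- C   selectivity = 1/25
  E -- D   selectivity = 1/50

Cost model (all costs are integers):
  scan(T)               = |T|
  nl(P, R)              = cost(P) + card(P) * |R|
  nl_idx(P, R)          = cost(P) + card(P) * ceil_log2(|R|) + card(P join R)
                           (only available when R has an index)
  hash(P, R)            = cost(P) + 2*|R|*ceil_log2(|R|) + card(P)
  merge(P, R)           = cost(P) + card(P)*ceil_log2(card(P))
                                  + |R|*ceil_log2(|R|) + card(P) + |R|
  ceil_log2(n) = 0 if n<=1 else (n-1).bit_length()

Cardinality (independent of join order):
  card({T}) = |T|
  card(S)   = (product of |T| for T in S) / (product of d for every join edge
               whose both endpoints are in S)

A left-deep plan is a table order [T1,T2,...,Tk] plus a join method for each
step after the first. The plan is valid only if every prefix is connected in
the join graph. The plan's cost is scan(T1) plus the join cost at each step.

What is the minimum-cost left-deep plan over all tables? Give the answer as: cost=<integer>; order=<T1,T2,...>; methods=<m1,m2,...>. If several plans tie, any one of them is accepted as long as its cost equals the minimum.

cost=5120; order=E,D,B,C,A; methods=nl_idx,nl_idx,merge,hash

Selinger DP (subsets sized 1..n):
  {E}: scan cost=50, card=50
  {B}: scan cost=300, card=300
  {A}: scan cost=50, card=50
  {C}: scan cost=250, card=250
  {D}: scan cost=40, card=40
  {BE}: card=100; try (B,nl_idx)→600, (E,hash)→1200, (B,merge)→3400, (E,merge)→3650, (B,hash)→5500, (B,nl)→15050 …(+1); best=600 via (B,nl_idx)
  {AE}: card=100; try (E,hash)→700, (A,hash)→700, (E,merge)→750, (A,merge)→750, (E,nl)→2550, (A,nl)→2550; best=700 via (E,hash)
  {CE}: card=500; try (E,hash)→1100, (C,merge)→2650, (E,merge)→2850, (C,hash)→4100, (C,nl)→12550, (E,nl)→12750; best=1100 via (E,hash)
  {DE}: card=40; try (D,nl_idx)→390, (D,hash)→580, (E,merge)→670, (E,hash)→680, (D,merge)→680, (E,nl)→2040 …(+1); best=390 via (D,nl_idx)
  {ABE}: card=200; try (A,hash)→1300, (A,merge)→1750, (B,nl_idx)→1800, (B,merge)→4500, (A,nl)→5600, (B,hash)→6200 …(+1); best=1300 via (A,hash)
  {BCE}: card=1000; try (C,merge)→3650, (C,hash)→4700, (B,nl_idx)→6600, (B,hash)→7000, (B,merge)→9100, (C,nl)→25600 …(+1); best=3650 via (C,merge)
  {BDE}: card=80; try (B,nl_idx)→830, (D,hash)→1180, (D,nl_idx)→1280, (D,merge)→1680, (B,merge)→3670, (D,nl)→4600 …(+2); best=830 via (B,nl_idx)
  {ACE}: card=1000; try (A,hash)→2200, (C,merge)→3750, (C,hash)→4800, (A,merge)→6450, (C,nl)→25700, (A,nl)→26100; best=2200 via (A,hash)
  {ADE}: card=80; try (A,merge)→1020, (A,hash)→1030, (D,hash)→1280, (D,nl_idx)→1380, (D,merge)→1780, (A,nl)→2390 …(+1); best=1020 via (A,merge)
  {CDE}: card=400; try (D,hash)→2080, (C,merge)→2920, (C,hash)→4430, (D,nl_idx)→4500, (D,merge)→6380, (C,nl)→10390 …(+1); best=2080 via (D,hash)
  {ABCE}: card=2000; try (A,hash)→5250, (C,merge)→5350, (C,hash)→5500, (B,hash)→8600, (B,nl_idx)→13200, (A,merge)→15000 …(+4); best=5250 via (A,hash)
  {ABDE}: card=160; try (A,hash)→1510, (A,merge)→1820, (B,nl_idx)→1900, (D,hash)→1980, (D,nl_idx)→2660, (D,merge)→3380 …(+5); best=1510 via (A,hash)
  {BCDE}: card=800; try (C,merge)→3720, (C,hash)→4910, (D,hash)→5130, (B,nl_idx)→6480, (B,hash)→7880, (B,merge)→9080 …(+5); best=3720 via (C,merge)
  {ACDE}: card=800; try (A,hash)→3080, (D,hash)→3680, (C,merge)→3910, (C,hash)→5100, (A,merge)→6430, (D,nl_idx)→9000 …(+4); best=3080 via (A,hash)
  {ABCDE}: card=1600; try (A,hash)→5120, (C,merge)→5200, (C,hash)→5670, (D,hash)→7730, (B,hash)→9280, (B,nl_idx)→11880 …(+8); best=5120 via (A,hash)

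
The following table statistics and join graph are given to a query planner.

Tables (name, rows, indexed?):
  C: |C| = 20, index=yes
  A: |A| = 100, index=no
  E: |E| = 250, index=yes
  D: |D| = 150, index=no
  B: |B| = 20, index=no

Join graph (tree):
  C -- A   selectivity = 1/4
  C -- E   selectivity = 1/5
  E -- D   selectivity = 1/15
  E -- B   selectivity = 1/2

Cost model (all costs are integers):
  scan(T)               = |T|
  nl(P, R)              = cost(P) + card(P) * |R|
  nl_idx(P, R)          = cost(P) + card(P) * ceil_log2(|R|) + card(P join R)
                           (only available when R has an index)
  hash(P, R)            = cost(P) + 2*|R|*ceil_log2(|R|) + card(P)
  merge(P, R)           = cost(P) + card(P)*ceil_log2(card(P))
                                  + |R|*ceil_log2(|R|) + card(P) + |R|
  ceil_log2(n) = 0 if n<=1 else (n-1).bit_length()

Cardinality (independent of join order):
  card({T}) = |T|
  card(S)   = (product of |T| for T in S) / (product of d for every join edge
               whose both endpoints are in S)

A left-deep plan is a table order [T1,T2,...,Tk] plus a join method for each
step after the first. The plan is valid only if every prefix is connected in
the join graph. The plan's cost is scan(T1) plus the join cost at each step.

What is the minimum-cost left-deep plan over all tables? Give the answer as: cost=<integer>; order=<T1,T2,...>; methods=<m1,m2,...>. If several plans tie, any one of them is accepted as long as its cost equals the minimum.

Selinger DP (subsets sized 1..n):
  {C}: scan cost=20, card=20
  {A}: scan cost=100, card=100
  {E}: scan cost=250, card=250
  {D}: scan cost=150, card=150
  {B}: scan cost=20, card=20
  {AC}: card=500; try (C,hash)→400, (A,merge)→940, (C,merge)→1020, (C,nl_idx)→1100, (A,hash)→1440, (A,nl)→2020 …(+1); best=400 via (C,hash)
  {CE}: card=1000; try (C,hash)→700, (E,nl_idx)→1180, (E,merge)→2390, (C,nl_idx)→2500, (C,merge)→2620, (E,hash)→4040 …(+2); best=700 via (C,hash)
  {DE}: card=2500; try (D,hash)→2900, (E,merge)→3750, (E,nl_idx)→3850, (D,merge)→3850, (E,hash)→4300, (E,nl)→37650 …(+1); best=2900 via (D,hash)
  {BE}: card=2500; try (B,hash)→700, (E,merge)→2390, (B,merge)→2620, (E,nl_idx)→2680, (E,hash)→4040, (E,nl)→5020 …(+1); best=700 via (B,hash)
  {ACE}: card=25000; try (A,hash)→3100, (E,hash)→4900, (E,merge)→7650, (A,merge)→12500, (E,nl_idx)→29400, (A,nl)→100700 …(+1); best=3100 via (A,hash)
  {CDE}: card=10000; try (D,hash)→4100, (C,hash)→5600, (D,merge)→13050, (C,nl_idx)→25400, (C,merge)→35520, (C,nl)→52900 …(+1); best=4100 via (D,hash)
  {BCE}: card=10000; try (B,hash)→1900, (C,hash)→3400, (B,merge)→11820, (B,nl)→20700, (C,nl_idx)→23200, (C,merge)→33320 …(+1); best=1900 via (B,hash)
  {BDE}: card=25000; try (D,hash)→5600, (B,hash)→5600, (D,merge)→34550, (B,merge)→35520, (B,nl)→52900, (D,nl)→375700; best=5600 via (D,hash)
  {ACDE}: card=250000; try (A,hash)→15500, (D,hash)→30500, (A,merge)→154900, (D,merge)→404450, (A,nl)→1004100, (D,nl)→3753100; best=15500 via (A,hash)
  {ABCE}: card=250000; try (A,hash)→13300, (B,hash)→28300, (A,merge)→152700, (B,merge)→403220, (B,nl)→503100, (A,nl)→1001900; best=13300 via (A,hash)
  {BCDE}: card=100000; try (D,hash)→14300, (B,hash)→14300, (C,hash)→30800, (D,merge)→153250, (B,merge)→154220, (B,nl)→204100 …(+4); best=14300 via (D,hash)
  {ABCDE}: card=2500000; try (A,hash)→115700, (D,hash)→265700, (B,hash)→265700, (A,merge)→1815100, (D,merge)→4764650, (B,merge)→4765620 …(+3); best=115700 via (A,hash)

cost=115700; order=E,C,B,D,A; methods=hash,hash,hash,hash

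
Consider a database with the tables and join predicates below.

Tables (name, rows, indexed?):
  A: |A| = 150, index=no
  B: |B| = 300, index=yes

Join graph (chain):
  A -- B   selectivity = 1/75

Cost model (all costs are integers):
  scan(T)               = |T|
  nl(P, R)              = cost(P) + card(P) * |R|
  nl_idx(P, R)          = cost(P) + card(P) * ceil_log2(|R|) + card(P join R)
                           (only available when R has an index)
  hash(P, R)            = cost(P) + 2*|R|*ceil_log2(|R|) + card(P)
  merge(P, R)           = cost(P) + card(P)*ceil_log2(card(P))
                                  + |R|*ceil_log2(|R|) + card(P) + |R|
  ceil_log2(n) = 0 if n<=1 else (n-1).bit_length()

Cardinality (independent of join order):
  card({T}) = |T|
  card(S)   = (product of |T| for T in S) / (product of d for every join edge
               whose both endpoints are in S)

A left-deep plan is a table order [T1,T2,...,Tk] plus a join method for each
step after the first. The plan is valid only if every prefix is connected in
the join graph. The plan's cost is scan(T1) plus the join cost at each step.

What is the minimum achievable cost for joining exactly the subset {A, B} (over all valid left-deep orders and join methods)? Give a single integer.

2100

Selinger DP over subsets of {A,B}:
  {A}: scan cost=150, card=150
  {B}: scan cost=300, card=300
  {AB}: card=600; try (B,nl_idx)→2100, (A,hash)→3000, (B,merge)→4500, (A,merge)→4650, (B,hash)→5700, (B,nl)→45150 …(+1); best=2100 via (B,nl_idx)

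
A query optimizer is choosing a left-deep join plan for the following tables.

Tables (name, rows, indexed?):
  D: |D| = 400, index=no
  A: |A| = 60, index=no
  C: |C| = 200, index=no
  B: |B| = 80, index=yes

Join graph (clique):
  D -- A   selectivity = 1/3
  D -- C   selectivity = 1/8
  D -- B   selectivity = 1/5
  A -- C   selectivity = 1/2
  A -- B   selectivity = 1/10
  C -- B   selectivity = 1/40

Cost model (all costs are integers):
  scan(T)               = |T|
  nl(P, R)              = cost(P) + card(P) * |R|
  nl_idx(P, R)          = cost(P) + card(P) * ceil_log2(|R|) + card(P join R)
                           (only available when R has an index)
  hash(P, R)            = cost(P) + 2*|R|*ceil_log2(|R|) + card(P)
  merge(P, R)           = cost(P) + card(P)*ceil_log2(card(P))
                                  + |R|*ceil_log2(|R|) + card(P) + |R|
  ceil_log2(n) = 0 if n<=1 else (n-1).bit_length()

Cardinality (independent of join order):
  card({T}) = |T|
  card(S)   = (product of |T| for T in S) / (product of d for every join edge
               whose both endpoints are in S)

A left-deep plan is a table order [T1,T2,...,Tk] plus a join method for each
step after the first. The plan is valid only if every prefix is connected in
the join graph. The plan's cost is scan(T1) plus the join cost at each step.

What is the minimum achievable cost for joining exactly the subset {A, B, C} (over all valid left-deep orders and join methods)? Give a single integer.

Selinger DP over subsets of {A,B,C}:
  {A}: scan cost=60, card=60
  {C}: scan cost=200, card=200
  {B}: scan cost=80, card=80
  {AC}: card=6000; try (A,hash)→1120, (C,merge)→2280, (A,merge)→2420, (C,hash)→3320, (C,nl)→12060, (A,nl)→12200; best=1120 via (A,hash)
  {AB}: card=480; try (A,hash)→880, (B,nl_idx)→960, (B,merge)→1120, (A,merge)→1140, (B,hash)→1240, (B,nl)→4860 …(+1); best=880 via (A,hash)
  {BC}: card=400; try (B,hash)→1520, (B,nl_idx)→2000, (C,merge)→2520, (B,merge)→2640, (C,hash)→3360, (C,nl)→16080 …(+1); best=1520 via (B,hash)
  {ABC}: card=1200; try (A,hash)→2640, (C,hash)→4560, (A,merge)→5940, (C,merge)→7480, (B,hash)→8240, (A,nl)→25520 …(+4); best=2640 via (A,hash)

2640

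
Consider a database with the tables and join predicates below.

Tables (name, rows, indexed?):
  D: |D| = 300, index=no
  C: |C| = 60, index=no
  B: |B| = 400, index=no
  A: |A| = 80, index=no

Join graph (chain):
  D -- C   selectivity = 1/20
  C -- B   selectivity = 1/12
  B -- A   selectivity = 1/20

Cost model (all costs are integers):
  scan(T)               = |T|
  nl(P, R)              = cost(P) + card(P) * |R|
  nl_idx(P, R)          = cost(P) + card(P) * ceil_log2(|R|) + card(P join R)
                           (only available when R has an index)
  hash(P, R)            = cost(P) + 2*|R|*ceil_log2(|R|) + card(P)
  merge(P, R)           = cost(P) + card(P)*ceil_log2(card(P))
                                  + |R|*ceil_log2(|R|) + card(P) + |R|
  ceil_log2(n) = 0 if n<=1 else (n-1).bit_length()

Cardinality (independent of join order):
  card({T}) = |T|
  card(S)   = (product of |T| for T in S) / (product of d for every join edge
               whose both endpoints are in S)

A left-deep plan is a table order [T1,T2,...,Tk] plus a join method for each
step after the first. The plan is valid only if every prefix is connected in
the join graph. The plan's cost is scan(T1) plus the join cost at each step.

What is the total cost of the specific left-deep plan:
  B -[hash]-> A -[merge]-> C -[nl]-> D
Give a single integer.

step 1: scan B: cost=400, card=400
step 2: join A via hash
    card(P join A) = 400*80/(20) = 1600
    cost = 400 + 2*80*7 + 400 = 1920
step 3: join C via merge
    card(P join C) = 1600*60/(12) = 8000
    cost = 1920 + 1600*11 + 60*6 + 1600 + 60 = 21540
step 4: join D via nl
    card(P join D) = 8000*300/(20) = 120000
    cost = 21540 + 8000*300 = 2421540

2421540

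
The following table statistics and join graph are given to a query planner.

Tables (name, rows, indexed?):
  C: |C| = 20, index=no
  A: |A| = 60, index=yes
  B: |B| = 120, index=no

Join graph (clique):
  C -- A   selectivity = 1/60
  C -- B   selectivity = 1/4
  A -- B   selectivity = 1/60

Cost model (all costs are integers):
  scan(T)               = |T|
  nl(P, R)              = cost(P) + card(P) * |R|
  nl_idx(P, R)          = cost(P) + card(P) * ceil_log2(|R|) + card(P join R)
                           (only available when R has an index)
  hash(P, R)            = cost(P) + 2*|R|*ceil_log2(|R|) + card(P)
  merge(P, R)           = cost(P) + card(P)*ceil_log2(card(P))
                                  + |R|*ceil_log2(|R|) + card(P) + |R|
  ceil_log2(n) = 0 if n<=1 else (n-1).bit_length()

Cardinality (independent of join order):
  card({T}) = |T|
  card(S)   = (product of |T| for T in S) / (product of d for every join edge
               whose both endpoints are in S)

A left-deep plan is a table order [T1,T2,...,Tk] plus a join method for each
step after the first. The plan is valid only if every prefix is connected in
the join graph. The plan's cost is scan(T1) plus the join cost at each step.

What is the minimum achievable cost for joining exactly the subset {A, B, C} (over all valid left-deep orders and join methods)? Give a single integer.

Selinger DP over subsets of {A,B,C}:
  {C}: scan cost=20, card=20
  {A}: scan cost=60, card=60
  {B}: scan cost=120, card=120
  {AC}: card=20; try (A,nl_idx)→160, (C,hash)→320, (A,merge)→560, (C,merge)→600, (A,hash)→760, (A,nl)→1220 …(+1); best=160 via (A,nl_idx)
  {BC}: card=600; try (C,hash)→440, (B,merge)→1100, (C,merge)→1200, (B,hash)→1720, (B,nl)→2420, (C,nl)→2520; best=440 via (C,hash)
  {AB}: card=120; try (A,hash)→960, (A,nl_idx)→960, (B,merge)→1440, (A,merge)→1500, (B,hash)→1800, (B,nl)→7260 …(+1); best=960 via (A,hash)
  {ABC}: card=10; try (B,merge)→1240, (C,hash)→1280, (A,hash)→1760, (B,hash)→1860, (C,merge)→2040, (B,nl)→2560 …(+4); best=1240 via (B,merge)

1240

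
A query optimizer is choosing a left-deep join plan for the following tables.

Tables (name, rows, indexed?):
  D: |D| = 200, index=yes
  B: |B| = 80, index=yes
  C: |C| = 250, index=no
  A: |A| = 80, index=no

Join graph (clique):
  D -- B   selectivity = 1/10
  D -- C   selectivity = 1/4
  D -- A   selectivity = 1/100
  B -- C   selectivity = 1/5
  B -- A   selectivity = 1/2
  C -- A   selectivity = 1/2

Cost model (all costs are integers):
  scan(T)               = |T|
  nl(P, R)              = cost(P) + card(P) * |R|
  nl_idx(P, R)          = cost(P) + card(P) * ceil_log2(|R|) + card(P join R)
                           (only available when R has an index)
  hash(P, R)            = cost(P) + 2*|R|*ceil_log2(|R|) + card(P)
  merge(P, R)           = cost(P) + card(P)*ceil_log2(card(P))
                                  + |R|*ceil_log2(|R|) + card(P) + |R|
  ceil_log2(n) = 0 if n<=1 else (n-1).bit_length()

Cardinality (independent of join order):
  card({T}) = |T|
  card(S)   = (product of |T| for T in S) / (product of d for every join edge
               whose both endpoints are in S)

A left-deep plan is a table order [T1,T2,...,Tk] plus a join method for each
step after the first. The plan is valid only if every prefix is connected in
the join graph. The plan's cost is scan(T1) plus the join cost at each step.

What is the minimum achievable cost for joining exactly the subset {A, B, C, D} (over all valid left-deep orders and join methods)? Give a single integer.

Selinger DP over subsets of {A,B,C,D}:
  {D}: scan cost=200, card=200
  {B}: scan cost=80, card=80
  {C}: scan cost=250, card=250
  {A}: scan cost=80, card=80
  {BD}: card=1600; try (B,hash)→1520, (D,nl_idx)→2320, (D,merge)→2520, (B,merge)→2640, (B,nl_idx)→3200, (D,hash)→3360 …(+2); best=1520 via (B,hash)
  {CD}: card=12500; try (D,hash)→3700, (C,merge)→4250, (D,merge)→4300, (C,hash)→4400, (D,nl_idx)→14750, (C,nl)→50200 …(+1); best=3700 via (D,hash)
  {AD}: card=160; try (D,nl_idx)→880, (A,hash)→1520, (D,merge)→2520, (A,merge)→2640, (D,hash)→3360, (D,nl)→16080 …(+1); best=880 via (D,nl_idx)
  {BC}: card=4000; try (B,hash)→1620, (C,merge)→2970, (B,merge)→3140, (C,hash)→4160, (B,nl_idx)→6000, (C,nl)→20080 …(+1); best=1620 via (B,hash)
  {AB}: card=3200; try (B,hash)→1280, (A,hash)→1280, (B,merge)→1360, (A,merge)→1360, (B,nl_idx)→3840, (B,nl)→6480 …(+1); best=1280 via (B,hash)
  {AC}: card=10000; try (A,hash)→1620, (C,merge)→2970, (A,merge)→3140, (C,hash)→4160, (C,nl)→20080, (A,nl)→20250; best=1620 via (A,hash)
  {BCD}: card=20000; try (C,hash)→7120, (D,hash)→8820, (B,hash)→17320, (C,merge)→22970, (D,nl_idx)→53620, (D,merge)→55420 …(+5); best=7120 via (C,hash)
  {ABD}: card=640; try (B,hash)→2160, (B,nl_idx)→2640, (B,merge)→2960, (A,hash)→4240, (D,hash)→7680, (B,nl)→13680 …(+5); best=2160 via (B,hash)
  {ACD}: card=5000; try (C,merge)→4570, (C,hash)→5040, (D,hash)→14820, (A,hash)→17320, (C,nl)→40880, (D,nl_idx)→86620 …(+4); best=4570 via (C,merge)
  {ABC}: card=80000; try (A,hash)→6740, (C,hash)→8480, (B,hash)→12740, (C,merge)→45130, (A,merge)→54260, (B,nl_idx)→151620 …(+4); best=6740 via (A,hash)
  {ABCD}: card=4000; try (C,hash)→6800, (B,hash)→10690, (C,merge)→11450, (A,hash)→28240, (B,nl_idx)→43570, (B,merge)→75210 …(+8); best=6800 via (C,hash)

6800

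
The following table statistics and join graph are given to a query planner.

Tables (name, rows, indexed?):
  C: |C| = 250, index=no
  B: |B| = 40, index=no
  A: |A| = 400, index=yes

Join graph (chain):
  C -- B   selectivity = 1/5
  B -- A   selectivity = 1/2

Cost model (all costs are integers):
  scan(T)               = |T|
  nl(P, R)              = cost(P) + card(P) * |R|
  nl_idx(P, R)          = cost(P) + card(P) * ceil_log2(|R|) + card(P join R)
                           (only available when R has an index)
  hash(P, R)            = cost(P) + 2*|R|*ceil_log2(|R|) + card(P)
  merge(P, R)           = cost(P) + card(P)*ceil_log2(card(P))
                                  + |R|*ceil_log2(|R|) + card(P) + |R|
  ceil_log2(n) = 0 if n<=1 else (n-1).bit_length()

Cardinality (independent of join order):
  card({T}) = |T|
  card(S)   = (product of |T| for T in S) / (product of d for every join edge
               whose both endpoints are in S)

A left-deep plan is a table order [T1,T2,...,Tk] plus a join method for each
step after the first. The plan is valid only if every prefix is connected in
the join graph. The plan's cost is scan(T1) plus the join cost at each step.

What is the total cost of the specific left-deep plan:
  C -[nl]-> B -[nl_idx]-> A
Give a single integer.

428250

step 1: scan C: cost=250, card=250
step 2: join B via nl
    card(P join B) = 250*40/(5) = 2000
    cost = 250 + 250*40 = 10250
step 3: join A via nl_idx
    card(P join A) = 2000*400/(2) = 400000
    cost = 10250 + 2000*9 + 400000 = 428250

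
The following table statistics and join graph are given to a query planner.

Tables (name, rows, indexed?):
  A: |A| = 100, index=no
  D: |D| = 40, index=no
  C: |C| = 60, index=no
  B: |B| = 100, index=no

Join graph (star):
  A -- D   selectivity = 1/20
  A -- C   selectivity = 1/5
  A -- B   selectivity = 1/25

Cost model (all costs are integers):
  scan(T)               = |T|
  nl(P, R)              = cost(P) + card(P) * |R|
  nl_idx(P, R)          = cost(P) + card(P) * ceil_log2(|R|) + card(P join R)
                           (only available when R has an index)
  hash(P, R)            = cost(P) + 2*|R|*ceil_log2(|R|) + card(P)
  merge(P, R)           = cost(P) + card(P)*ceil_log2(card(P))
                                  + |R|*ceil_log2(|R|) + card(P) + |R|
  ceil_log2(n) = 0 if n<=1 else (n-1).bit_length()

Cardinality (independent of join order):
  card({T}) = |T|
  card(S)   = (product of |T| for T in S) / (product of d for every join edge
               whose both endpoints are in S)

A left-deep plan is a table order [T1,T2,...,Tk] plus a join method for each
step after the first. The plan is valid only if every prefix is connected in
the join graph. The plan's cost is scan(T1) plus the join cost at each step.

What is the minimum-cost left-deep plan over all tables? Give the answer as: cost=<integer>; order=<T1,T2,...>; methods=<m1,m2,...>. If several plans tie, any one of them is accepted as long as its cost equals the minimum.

cost=3800; order=A,D,B,C; methods=hash,hash,hash

Selinger DP (subsets sized 1..n):
  {A}: scan cost=100, card=100
  {D}: scan cost=40, card=40
  {C}: scan cost=60, card=60
  {B}: scan cost=100, card=100
  {AD}: card=200; try (D,hash)→680, (A,merge)→1120, (D,merge)→1180, (A,hash)→1480, (A,nl)→4040, (D,nl)→4100; best=680 via (D,hash)
  {AC}: card=1200; try (C,hash)→920, (A,merge)→1280, (C,merge)→1320, (A,hash)→1520, (A,nl)→6060, (C,nl)→6100; best=920 via (C,hash)
  {AB}: card=400; try (B,hash)→1600, (A,hash)→1600, (B,merge)→1700, (A,merge)→1700, (B,nl)→10100, (A,nl)→10100; best=1600 via (B,hash)
  {ACD}: card=2400; try (C,hash)→1600, (D,hash)→2600, (C,merge)→2900, (C,nl)→12680, (D,merge)→15600, (D,nl)→48920; best=1600 via (C,hash)
  {ABD}: card=800; try (B,hash)→2280, (D,hash)→2480, (B,merge)→3280, (D,merge)→5880, (D,nl)→17600, (B,nl)→20680; best=2280 via (B,hash)
  {ABC}: card=4800; try (C,hash)→2720, (B,hash)→3520, (C,merge)→6020, (B,merge)→16120, (C,nl)→25600, (B,nl)→120920; best=2720 via (C,hash)
  {ABCD}: card=9600; try (C,hash)→3800, (B,hash)→5400, (D,hash)→8000, (C,merge)→11500, (B,merge)→33600, (C,nl)→50280 …(+3); best=3800 via (C,hash)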